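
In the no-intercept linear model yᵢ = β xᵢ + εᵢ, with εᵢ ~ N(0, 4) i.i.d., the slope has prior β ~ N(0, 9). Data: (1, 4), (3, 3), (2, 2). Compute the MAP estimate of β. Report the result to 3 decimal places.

β̂_MAP = 1.177

log p(β | y) = −Σ(yᵢ − βxᵢ)²/(2·4) − β²/(2·9) + const.
Setting the derivative to zero: Σxᵢ(yᵢ − βxᵢ)/4 − β/9 = 0, so β = Σxᵢyᵢ / (Σxᵢ² + σ²/τ²).
Σxᵢyᵢ = 1·4 + 3·3 + 2·2 = 17; Σxᵢ² = 14; σ²/τ² = 4/9.
β̂_MAP = 17 / (14 + 4/9) = 17/(130/9) = 153/130 ≈ 1.177.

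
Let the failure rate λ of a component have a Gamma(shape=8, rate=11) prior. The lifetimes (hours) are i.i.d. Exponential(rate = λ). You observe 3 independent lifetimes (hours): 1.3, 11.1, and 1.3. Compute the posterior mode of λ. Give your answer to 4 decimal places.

λ̂_MAP = 0.4049

The Exponential(rate=λ) likelihood is ∝ λ^n e^(−λΣtᵢ). Here n = 3 and Σtᵢ = 1.3 + 11.1 + 1.3 = 13.7.
Posterior ∝ λ^7e^(−11λ) · λ^3e^(−13.7λ) = λ^10e^(−24.7λ), i.e. Gamma(11, 24.7).
Mode = (a−1)/b = 10/24.7 ≈ 0.4049.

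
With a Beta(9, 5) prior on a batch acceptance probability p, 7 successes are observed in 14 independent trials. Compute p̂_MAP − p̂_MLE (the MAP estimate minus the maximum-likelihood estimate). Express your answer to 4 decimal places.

Posterior is Beta(16, 12); MAP = (16−1)/(28−2) = 15/26 ≈ 0.57692.
MLE ignores the prior: p̂_MLE = k/n = 7/14 ≈ 0.50000.
Difference = 15/26 − 7/14 = 1/13 ≈ 0.0769.

MAP − MLE = 0.0769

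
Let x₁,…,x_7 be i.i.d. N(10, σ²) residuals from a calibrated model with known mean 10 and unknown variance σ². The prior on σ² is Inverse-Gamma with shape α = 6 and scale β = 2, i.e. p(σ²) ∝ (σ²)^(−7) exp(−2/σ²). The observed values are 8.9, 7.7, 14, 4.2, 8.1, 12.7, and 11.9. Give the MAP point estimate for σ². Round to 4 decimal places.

Sum of squared deviations about the known mean: SS = (8.9−10)² + (7.7−10)² + (14−10)² + (4.2−10)² + (8.1−10)² + (12.7−10)² + (11.9−10)² = 70.65.
The Normal likelihood contributes (σ²)^(−n/2) exp(−SS/(2σ²)), so the posterior is Inverse-Gamma(α + n/2, β + SS/2) = Inverse-Gamma(9.5, 37.325).
The mode of Inverse-Gamma(a, b) is b/(a+1) = 37.325/10.5 ≈ 3.5548.

σ̂²_MAP = 3.5548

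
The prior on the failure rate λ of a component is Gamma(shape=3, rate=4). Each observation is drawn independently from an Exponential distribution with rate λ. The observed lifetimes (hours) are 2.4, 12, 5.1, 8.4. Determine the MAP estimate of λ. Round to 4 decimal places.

The Exponential(rate=λ) likelihood is ∝ λ^n e^(−λΣtᵢ). Here n = 4 and Σtᵢ = 2.4 + 12 + 5.1 + 8.4 = 27.9.
Posterior ∝ λ^2e^(−4λ) · λ^4e^(−27.9λ) = λ^6e^(−31.9λ), i.e. Gamma(7, 31.9).
Mode = (a−1)/b = 6/31.9 ≈ 0.1881.

λ̂_MAP = 0.1881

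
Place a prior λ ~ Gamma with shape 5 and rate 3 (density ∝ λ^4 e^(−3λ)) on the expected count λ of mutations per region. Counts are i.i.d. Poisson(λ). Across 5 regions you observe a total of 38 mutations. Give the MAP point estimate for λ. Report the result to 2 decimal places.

λ̂_MAP = 5.25

Σxᵢ = 38, n = 5.
Posterior ∝ λ^4e^(−3λ) · λ^38e^(−5λ) = λ^42e^(−8λ), i.e. Gamma(shape=43, rate=8).
The mode of a Gamma(a, b) with a ≥ 1 (shape–rate) is (a−1)/b = 42/8 ≈ 5.25.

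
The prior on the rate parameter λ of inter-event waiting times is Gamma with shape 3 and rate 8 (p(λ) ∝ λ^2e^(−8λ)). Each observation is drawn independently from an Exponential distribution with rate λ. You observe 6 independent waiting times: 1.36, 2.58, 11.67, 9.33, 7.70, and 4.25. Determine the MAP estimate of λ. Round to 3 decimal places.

λ̂_MAP = 0.178

The Exponential(rate=λ) likelihood is ∝ λ^n e^(−λΣtᵢ). Here n = 6 and Σtᵢ = 1.36 + 2.58 + 11.67 + 9.33 + 7.70 + 4.25 = 36.89.
Posterior ∝ λ^2e^(−8λ) · λ^6e^(−36.89λ) = λ^8e^(−44.89λ), i.e. Gamma(9, 44.89).
Mode = (a−1)/b = 8/44.89 ≈ 0.178.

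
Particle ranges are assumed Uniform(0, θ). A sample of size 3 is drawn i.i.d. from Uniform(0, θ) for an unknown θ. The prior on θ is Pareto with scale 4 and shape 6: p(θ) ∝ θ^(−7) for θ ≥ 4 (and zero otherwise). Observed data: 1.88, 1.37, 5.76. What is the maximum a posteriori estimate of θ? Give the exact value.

θ̂_MAP = 5.76

The Uniform(0, θ) likelihood is θ^(−n) for θ ≥ max(xᵢ), zero otherwise. Here max(xᵢ) = 5.76.
Posterior ∝ θ^(−7) · θ^(−3) = θ^(−10) on θ ≥ max(4, 5.76) = 5.76.
This density is strictly decreasing in θ, so the posterior mode lies at the lower boundary of the support.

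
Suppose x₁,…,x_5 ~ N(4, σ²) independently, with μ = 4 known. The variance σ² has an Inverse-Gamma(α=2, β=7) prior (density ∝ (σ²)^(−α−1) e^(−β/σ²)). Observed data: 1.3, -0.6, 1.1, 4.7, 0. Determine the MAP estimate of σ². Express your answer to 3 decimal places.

σ̂²_MAP = 6.123

Sum of squared deviations about the known mean: SS = (1.3−4)² + (-0.6−4)² + (1.1−4)² + (4.7−4)² + (0−4)² = 53.35.
The Normal likelihood contributes (σ²)^(−n/2) exp(−SS/(2σ²)), so the posterior is Inverse-Gamma(α + n/2, β + SS/2) = Inverse-Gamma(4.5, 33.675).
The mode of Inverse-Gamma(a, b) is b/(a+1) = 33.675/5.5 ≈ 6.123.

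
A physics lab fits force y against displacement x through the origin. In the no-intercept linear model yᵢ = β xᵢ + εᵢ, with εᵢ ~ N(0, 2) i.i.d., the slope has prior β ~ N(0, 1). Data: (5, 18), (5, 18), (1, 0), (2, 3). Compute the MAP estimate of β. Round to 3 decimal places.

β̂_MAP = 3.263

log p(β | y) = −Σ(yᵢ − βxᵢ)²/(2·2) − β²/(2·1) + const.
Setting the derivative to zero: Σxᵢ(yᵢ − βxᵢ)/2 − β/1 = 0, so β = Σxᵢyᵢ / (Σxᵢ² + σ²/τ²).
Σxᵢyᵢ = 5·18 + 5·18 + 1·0 + 2·3 = 186; Σxᵢ² = 55; σ²/τ² = 2.
β̂_MAP = 186 / (55 + 2) = 186/57 ≈ 3.263.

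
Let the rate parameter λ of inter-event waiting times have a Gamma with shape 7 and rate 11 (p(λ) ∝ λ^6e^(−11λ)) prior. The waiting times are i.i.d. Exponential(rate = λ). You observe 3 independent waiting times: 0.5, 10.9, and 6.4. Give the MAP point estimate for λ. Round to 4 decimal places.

The Exponential(rate=λ) likelihood is ∝ λ^n e^(−λΣtᵢ). Here n = 3 and Σtᵢ = 0.5 + 10.9 + 6.4 = 17.8.
Posterior ∝ λ^6e^(−11λ) · λ^3e^(−17.8λ) = λ^9e^(−28.8λ), i.e. Gamma(10, 28.8).
Mode = (a−1)/b = 9/28.8 ≈ 0.3125.

λ̂_MAP = 0.3125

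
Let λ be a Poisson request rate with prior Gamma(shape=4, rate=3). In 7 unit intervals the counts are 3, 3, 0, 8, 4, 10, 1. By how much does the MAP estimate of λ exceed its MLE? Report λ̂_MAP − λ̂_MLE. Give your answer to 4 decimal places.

MAP − MLE = -0.9429

Σxᵢ = 29. Posterior is Gamma(33, 10); MAP = (33−1)/10 = 32/10 ≈ 3.20000.
MLE = x̄ = 29/7 ≈ 4.14286.
Difference = 32/10 − 29/7 = -33/35 ≈ -0.9429.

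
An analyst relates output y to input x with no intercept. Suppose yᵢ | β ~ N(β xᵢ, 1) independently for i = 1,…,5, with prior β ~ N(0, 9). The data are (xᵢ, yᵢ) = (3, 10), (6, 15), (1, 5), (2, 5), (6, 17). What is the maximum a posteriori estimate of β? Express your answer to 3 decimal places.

β̂_MAP = 2.752

log p(β | y) = −Σ(yᵢ − βxᵢ)²/(2·1) − β²/(2·9) + const.
Setting the derivative to zero: Σxᵢ(yᵢ − βxᵢ)/1 − β/9 = 0, so β = Σxᵢyᵢ / (Σxᵢ² + σ²/τ²).
Σxᵢyᵢ = 3·10 + 6·15 + 1·5 + 2·5 + 6·17 = 237; Σxᵢ² = 86; σ²/τ² = 1/9.
β̂_MAP = 237 / (86 + 1/9) = 237/(775/9) = 2133/775 ≈ 2.752.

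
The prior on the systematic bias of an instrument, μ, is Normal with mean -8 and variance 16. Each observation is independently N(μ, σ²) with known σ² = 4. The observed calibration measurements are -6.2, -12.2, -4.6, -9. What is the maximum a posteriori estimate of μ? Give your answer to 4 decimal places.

μ̂_MAP = -8.0000

n = 4; x̄ = ((-6.2) + (-12.2) + (-4.6) + (-9))/4 = -32/4 = -8.
For a Normal prior and Normal likelihood with known variance, the posterior is Normal; its mode equals its mean, the precision-weighted average.
Prior precision 1/σ₀² = 1/16 = 0.0625; data precision n/σ² = 4/4 = 1.
μ̂ = (0.0625·(-8) + 1·(-8)) / (0.0625 + 1) = (-8.5)/1.0625 = -8.0000.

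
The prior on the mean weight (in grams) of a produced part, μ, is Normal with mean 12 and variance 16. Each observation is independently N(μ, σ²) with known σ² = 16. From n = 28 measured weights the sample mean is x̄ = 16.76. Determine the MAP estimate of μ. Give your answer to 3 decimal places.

μ̂_MAP = 16.596

n = 28, x̄ = 16.76.
For a Normal prior and Normal likelihood with known variance, the posterior is Normal; its mode equals its mean, the precision-weighted average.
Prior precision 1/σ₀² = 1/16 = 0.0625; data precision n/σ² = 28/16 = 1.75.
μ̂ = (0.0625·12 + 1.75·16.76) / (0.0625 + 1.75) = 30.08/1.8125 = 12032/725 ≈ 16.596.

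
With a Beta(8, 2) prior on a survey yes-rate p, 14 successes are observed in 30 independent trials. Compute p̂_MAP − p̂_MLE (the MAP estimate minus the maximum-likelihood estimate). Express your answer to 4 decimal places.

MAP − MLE = 0.0860

Posterior is Beta(22, 18); MAP = (22−1)/(40−2) = 21/38 ≈ 0.55263.
MLE ignores the prior: p̂_MLE = k/n = 14/30 ≈ 0.46667.
Difference = 21/38 − 14/30 = 49/570 ≈ 0.0860.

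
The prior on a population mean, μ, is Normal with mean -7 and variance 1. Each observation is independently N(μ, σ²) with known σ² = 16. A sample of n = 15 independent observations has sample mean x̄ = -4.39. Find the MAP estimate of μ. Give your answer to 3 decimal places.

n = 15, x̄ = -4.39.
For a Normal prior and Normal likelihood with known variance, the posterior is Normal; its mode equals its mean, the precision-weighted average.
Prior precision 1/σ₀² = 1/1 = 1; data precision n/σ² = 15/16 = 0.9375.
μ̂ = (1·(-7) + 0.9375·(-4.39)) / (1 + 0.9375) = (-11.115625)/1.9375 = -3557/620 ≈ -5.737.

μ̂_MAP = -5.737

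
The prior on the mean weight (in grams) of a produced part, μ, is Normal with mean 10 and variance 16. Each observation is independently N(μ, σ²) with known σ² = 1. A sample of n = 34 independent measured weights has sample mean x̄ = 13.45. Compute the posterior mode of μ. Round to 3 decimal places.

μ̂_MAP = 13.444

n = 34, x̄ = 13.45.
For a Normal prior and Normal likelihood with known variance, the posterior is Normal; its mode equals its mean, the precision-weighted average.
Prior precision 1/σ₀² = 1/16 = 0.0625; data precision n/σ² = 34/1 = 34.
μ̂ = (0.0625·10 + 34·13.45) / (0.0625 + 34) = 457.925/34.0625 = 36634/2725 ≈ 13.444.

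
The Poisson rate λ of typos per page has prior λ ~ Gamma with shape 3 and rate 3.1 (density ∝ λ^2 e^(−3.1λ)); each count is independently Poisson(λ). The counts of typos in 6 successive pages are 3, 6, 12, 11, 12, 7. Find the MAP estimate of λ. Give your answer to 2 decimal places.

λ̂_MAP = 5.82

Σxᵢ = 3+6+12+11+12+7 = 51, with n = 6.
Posterior ∝ λ^2e^(−3.1λ) · λ^51e^(−6λ) = λ^53e^(−9.1λ), i.e. Gamma(shape=54, rate=9.1).
The mode of a Gamma(a, b) with a ≥ 1 (shape–rate) is (a−1)/b = 53/9.1 ≈ 5.82.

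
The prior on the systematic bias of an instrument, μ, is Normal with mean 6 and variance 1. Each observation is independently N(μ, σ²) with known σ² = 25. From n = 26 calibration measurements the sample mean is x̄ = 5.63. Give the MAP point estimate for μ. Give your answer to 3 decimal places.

n = 26, x̄ = 5.63.
For a Normal prior and Normal likelihood with known variance, the posterior is Normal; its mode equals its mean, the precision-weighted average.
Prior precision 1/σ₀² = 1/1 = 1; data precision n/σ² = 26/25 = 1.04.
μ̂ = (1·6 + 1.04·5.63) / (1 + 1.04) = 11.8552/2.04 = 14819/2550 ≈ 5.811.

μ̂_MAP = 5.811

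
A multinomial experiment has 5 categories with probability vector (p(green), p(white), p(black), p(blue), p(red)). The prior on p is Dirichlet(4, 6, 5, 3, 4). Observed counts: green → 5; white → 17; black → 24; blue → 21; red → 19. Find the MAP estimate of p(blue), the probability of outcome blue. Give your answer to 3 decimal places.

MAP estimate of p(blue) = 0.223

The posterior is Dirichlet(αᵢ + nᵢ) = Dirichlet(9, 23, 29, 24, 23).
For a Dirichlet(a₁,…,a_K) with all aᵢ > 1, the mode has j-th component (aⱼ − 1)/(Σaᵢ − K).
Here Σaᵢ = 108 and K = 5, so p(blue) = (24 − 1)/(108 − 5) = 23/103 ≈ 0.223.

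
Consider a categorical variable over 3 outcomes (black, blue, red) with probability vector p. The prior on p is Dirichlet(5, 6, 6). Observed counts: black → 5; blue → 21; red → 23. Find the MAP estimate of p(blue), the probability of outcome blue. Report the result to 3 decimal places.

The posterior is Dirichlet(αᵢ + nᵢ) = Dirichlet(10, 27, 29).
For a Dirichlet(a₁,…,a_K) with all aᵢ > 1, the mode has j-th component (aⱼ − 1)/(Σaᵢ − K).
Here Σaᵢ = 66 and K = 3, so p(blue) = (27 − 1)/(66 − 3) = 26/63 ≈ 0.413.

MAP estimate of p(blue) = 0.413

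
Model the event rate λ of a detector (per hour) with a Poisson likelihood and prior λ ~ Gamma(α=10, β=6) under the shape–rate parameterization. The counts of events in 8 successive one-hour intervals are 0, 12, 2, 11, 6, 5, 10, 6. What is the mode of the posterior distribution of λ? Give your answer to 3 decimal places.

λ̂_MAP = 4.357

Σxᵢ = 0+12+2+11+6+5+10+6 = 52, with n = 8.
Posterior ∝ λ^9e^(−6λ) · λ^52e^(−8λ) = λ^61e^(−14λ), i.e. Gamma(shape=62, rate=14).
The mode of a Gamma(a, b) with a ≥ 1 (shape–rate) is (a−1)/b = 61/14 ≈ 4.357.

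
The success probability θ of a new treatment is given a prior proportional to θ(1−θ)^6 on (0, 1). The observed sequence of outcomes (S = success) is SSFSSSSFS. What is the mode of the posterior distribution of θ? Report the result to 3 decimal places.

θ̂_MAP = 0.500

The prior density ∝ θ(1−θ)^6 is the kernel of Beta(2, 7).
Data: 7 successes in 9 trials (from the sequence). The binomial likelihood contributes θ^7(1−θ)^2, so the posterior is Beta(2+7, 7+2) = Beta(9, 9).
For Beta(a, b) with a, b > 1 the mode is (a−1)/(a+b−2) = 8/16 ≈ 0.500.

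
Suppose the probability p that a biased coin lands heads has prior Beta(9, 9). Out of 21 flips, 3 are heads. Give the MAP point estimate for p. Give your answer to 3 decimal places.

Prior: Beta(9, 9).
Data: 3 successes in 21 trials. The binomial likelihood contributes p^3(1−p)^18, so the posterior is Beta(9+3, 9+18) = Beta(12, 27).
For Beta(a, b) with a, b > 1 the mode is (a−1)/(a+b−2) = 11/37 ≈ 0.297.

p̂_MAP = 0.297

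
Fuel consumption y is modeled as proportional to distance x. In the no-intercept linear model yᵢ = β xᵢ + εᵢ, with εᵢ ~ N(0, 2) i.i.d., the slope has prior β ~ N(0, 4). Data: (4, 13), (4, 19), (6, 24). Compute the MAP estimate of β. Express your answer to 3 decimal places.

β̂_MAP = 3.971

log p(β | y) = −Σ(yᵢ − βxᵢ)²/(2·2) − β²/(2·4) + const.
Setting the derivative to zero: Σxᵢ(yᵢ − βxᵢ)/2 − β/4 = 0, so β = Σxᵢyᵢ / (Σxᵢ² + σ²/τ²).
Σxᵢyᵢ = 4·13 + 4·19 + 6·24 = 272; Σxᵢ² = 68; σ²/τ² = 0.5.
β̂_MAP = 272 / (68 + 0.5) = 272/68.5 ≈ 3.971.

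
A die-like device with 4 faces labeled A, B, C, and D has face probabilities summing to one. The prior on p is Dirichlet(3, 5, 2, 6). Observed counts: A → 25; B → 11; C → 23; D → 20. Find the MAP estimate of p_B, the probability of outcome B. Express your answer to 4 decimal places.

MAP estimate of p_B = 0.1648

The posterior is Dirichlet(αᵢ + nᵢ) = Dirichlet(28, 16, 25, 26).
For a Dirichlet(a₁,…,a_K) with all aᵢ > 1, the mode has j-th component (aⱼ − 1)/(Σaᵢ − K).
Here Σaᵢ = 95 and K = 4, so p_B = (16 − 1)/(95 − 4) = 15/91 ≈ 0.1648.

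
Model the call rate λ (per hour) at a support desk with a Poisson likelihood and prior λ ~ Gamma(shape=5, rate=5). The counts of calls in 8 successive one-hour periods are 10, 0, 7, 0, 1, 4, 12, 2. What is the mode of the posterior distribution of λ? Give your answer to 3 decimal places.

Σxᵢ = 10+0+7+0+1+4+12+2 = 36, with n = 8.
Posterior ∝ λ^4e^(−5λ) · λ^36e^(−8λ) = λ^40e^(−13λ), i.e. Gamma(shape=41, rate=13).
The mode of a Gamma(a, b) with a ≥ 1 (shape–rate) is (a−1)/b = 40/13 ≈ 3.077.

λ̂_MAP = 3.077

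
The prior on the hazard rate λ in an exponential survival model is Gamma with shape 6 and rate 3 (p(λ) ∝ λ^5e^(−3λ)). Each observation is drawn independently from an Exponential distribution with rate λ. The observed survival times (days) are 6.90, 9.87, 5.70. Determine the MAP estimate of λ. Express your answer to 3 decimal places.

The Exponential(rate=λ) likelihood is ∝ λ^n e^(−λΣtᵢ). Here n = 3 and Σtᵢ = 6.90 + 9.87 + 5.70 = 22.47.
Posterior ∝ λ^5e^(−3λ) · λ^3e^(−22.47λ) = λ^8e^(−25.47λ), i.e. Gamma(9, 25.47).
Mode = (a−1)/b = 8/25.47 ≈ 0.314.

λ̂_MAP = 0.314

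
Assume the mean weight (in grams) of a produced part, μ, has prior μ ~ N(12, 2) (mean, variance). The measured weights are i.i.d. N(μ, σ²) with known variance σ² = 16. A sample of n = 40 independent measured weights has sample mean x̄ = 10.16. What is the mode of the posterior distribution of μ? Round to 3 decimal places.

n = 40, x̄ = 10.16.
For a Normal prior and Normal likelihood with known variance, the posterior is Normal; its mode equals its mean, the precision-weighted average.
Prior precision 1/σ₀² = 1/2 = 0.5; data precision n/σ² = 40/16 = 2.5.
μ̂ = (0.5·12 + 2.5·10.16) / (0.5 + 2.5) = 31.4/3 = 157/15 ≈ 10.467.

μ̂_MAP = 10.467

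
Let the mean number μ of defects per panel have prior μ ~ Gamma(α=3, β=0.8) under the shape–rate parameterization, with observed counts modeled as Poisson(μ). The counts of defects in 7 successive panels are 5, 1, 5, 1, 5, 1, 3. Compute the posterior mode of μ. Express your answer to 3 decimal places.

Σxᵢ = 5+1+5+1+5+1+3 = 21, with n = 7.
Posterior ∝ μ^2e^(−0.8μ) · μ^21e^(−7μ) = μ^23e^(−7.8μ), i.e. Gamma(shape=24, rate=7.8).
The mode of a Gamma(a, b) with a ≥ 1 (shape–rate) is (a−1)/b = 23/7.8 ≈ 2.949.

μ̂_MAP = 2.949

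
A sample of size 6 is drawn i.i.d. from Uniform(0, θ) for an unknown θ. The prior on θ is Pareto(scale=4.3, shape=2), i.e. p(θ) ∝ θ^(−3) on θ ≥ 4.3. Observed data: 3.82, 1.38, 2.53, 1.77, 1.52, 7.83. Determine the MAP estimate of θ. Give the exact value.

The Uniform(0, θ) likelihood is θ^(−n) for θ ≥ max(xᵢ), zero otherwise. Here max(xᵢ) = 7.83.
Posterior ∝ θ^(−3) · θ^(−6) = θ^(−9) on θ ≥ max(4.3, 7.83) = 7.83.
This density is strictly decreasing in θ, so the posterior mode lies at the lower boundary of the support.

θ̂_MAP = 7.83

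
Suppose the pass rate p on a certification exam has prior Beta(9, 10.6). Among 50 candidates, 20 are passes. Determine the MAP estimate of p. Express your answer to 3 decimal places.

Prior: Beta(9, 10.6).
Data: 20 successes in 50 trials. The binomial likelihood contributes p^20(1−p)^30, so the posterior is Beta(9+20, 10.6+30) = Beta(29, 40.6).
For Beta(a, b) with a, b > 1 the mode is (a−1)/(a+b−2) = 28/67.6 ≈ 0.414.

p̂_MAP = 0.414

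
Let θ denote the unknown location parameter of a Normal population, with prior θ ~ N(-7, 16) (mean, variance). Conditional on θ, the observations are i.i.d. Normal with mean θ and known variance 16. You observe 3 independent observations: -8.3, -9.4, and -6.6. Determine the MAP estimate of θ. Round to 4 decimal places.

θ̂_MAP = -7.8250

n = 3; x̄ = ((-8.3) + (-9.4) + (-6.6))/3 = -24.3/3 = -8.1.
For a Normal prior and Normal likelihood with known variance, the posterior is Normal; its mode equals its mean, the precision-weighted average.
Prior precision 1/σ₀² = 1/16 = 0.0625; data precision n/σ² = 3/16 = 0.1875.
θ̂ = (0.0625·(-7) + 0.1875·(-8.1)) / (0.0625 + 0.1875) = (-1.95625)/0.25 = -7.8250.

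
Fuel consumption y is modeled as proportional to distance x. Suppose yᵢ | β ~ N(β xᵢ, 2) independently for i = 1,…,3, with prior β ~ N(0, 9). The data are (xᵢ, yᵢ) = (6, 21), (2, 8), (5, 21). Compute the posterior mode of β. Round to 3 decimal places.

log p(β | y) = −Σ(yᵢ − βxᵢ)²/(2·2) − β²/(2·9) + const.
Setting the derivative to zero: Σxᵢ(yᵢ − βxᵢ)/2 − β/9 = 0, so β = Σxᵢyᵢ / (Σxᵢ² + σ²/τ²).
Σxᵢyᵢ = 6·21 + 2·8 + 5·21 = 247; Σxᵢ² = 65; σ²/τ² = 2/9.
β̂_MAP = 247 / (65 + 2/9) = 247/(587/9) = 2223/587 ≈ 3.787.

β̂_MAP = 3.787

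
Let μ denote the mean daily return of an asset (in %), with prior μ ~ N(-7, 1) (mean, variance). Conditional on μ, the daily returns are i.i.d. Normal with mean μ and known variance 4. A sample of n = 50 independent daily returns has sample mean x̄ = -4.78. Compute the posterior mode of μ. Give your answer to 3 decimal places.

n = 50, x̄ = -4.78.
For a Normal prior and Normal likelihood with known variance, the posterior is Normal; its mode equals its mean, the precision-weighted average.
Prior precision 1/σ₀² = 1/1 = 1; data precision n/σ² = 50/4 = 12.5.
μ̂ = (1·(-7) + 12.5·(-4.78)) / (1 + 12.5) = (-66.75)/13.5 = -89/18 ≈ -4.944.

μ̂_MAP = -4.944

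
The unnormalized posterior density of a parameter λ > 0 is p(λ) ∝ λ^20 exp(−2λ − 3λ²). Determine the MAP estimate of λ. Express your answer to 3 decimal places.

ℓ'(λ) = 20/λ − 2 − 6λ. Setting this to zero and multiplying by λ: 6λ² + 2λ − 20 = 0.
λ = (−2 + √(2² + 4·6·20)) / (2·6) = (−2 + √484) / 12 = (−2 + 22)/12 = 5/3.
ℓ''(λ) = −20/λ² − 6 < 0, confirming a maximum.

λ̂_MAP = 1.667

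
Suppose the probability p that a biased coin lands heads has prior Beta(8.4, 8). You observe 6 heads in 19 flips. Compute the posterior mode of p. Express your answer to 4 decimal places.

p̂_MAP = 0.4012

Prior: Beta(8.4, 8).
Data: 6 successes in 19 trials. The binomial likelihood contributes p^6(1−p)^13, so the posterior is Beta(8.4+6, 8+13) = Beta(14.4, 21).
For Beta(a, b) with a, b > 1 the mode is (a−1)/(a+b−2) = 13.4/33.4 ≈ 0.4012.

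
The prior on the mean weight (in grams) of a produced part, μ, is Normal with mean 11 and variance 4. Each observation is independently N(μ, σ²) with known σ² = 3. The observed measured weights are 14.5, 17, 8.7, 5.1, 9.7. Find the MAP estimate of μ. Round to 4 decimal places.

n = 5; x̄ = (14.5 + 17 + 8.7 + 5.1 + 9.7)/5 = 55/5 = 11.
For a Normal prior and Normal likelihood with known variance, the posterior is Normal; its mode equals its mean, the precision-weighted average.
Prior precision 1/σ₀² = 1/4 = 0.25; data precision n/σ² = 5/3.
μ̂ = (0.25·11 + (5/3)·11) / (0.25 + 5/3) = (253/12)/(23/12) = 11.0000.

μ̂_MAP = 11.0000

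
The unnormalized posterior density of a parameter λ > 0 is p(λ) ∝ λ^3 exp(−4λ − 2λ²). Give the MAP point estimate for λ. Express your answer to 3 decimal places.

λ̂_MAP = 0.500

ℓ'(λ) = 3/λ − 4 − 4λ. Setting this to zero and multiplying by λ: 4λ² + 4λ − 3 = 0.
λ = (−4 + √(4² + 4·4·3)) / (2·4) = (−4 + √64) / 8 = (−4 + 8)/8 = 1/2.
ℓ''(λ) = −3/λ² − 4 < 0, confirming a maximum.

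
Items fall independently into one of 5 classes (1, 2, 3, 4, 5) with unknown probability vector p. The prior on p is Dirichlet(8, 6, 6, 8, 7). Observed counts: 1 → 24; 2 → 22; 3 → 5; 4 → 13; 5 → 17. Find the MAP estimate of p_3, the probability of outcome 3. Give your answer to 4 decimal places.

The posterior is Dirichlet(αᵢ + nᵢ) = Dirichlet(32, 28, 11, 21, 24).
For a Dirichlet(a₁,…,a_K) with all aᵢ > 1, the mode has j-th component (aⱼ − 1)/(Σaᵢ − K).
Here Σaᵢ = 116 and K = 5, so p_3 = (11 − 1)/(116 − 5) = 10/111 ≈ 0.0901.

MAP estimate: 0.0901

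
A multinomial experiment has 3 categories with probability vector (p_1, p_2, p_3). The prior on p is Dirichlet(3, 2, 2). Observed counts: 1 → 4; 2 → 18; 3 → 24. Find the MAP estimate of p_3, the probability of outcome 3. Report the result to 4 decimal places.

MAP estimate: 0.5000

The posterior is Dirichlet(αᵢ + nᵢ) = Dirichlet(7, 20, 26).
For a Dirichlet(a₁,…,a_K) with all aᵢ > 1, the mode has j-th component (aⱼ − 1)/(Σaᵢ − K).
Here Σaᵢ = 53 and K = 3, so p_3 = (26 − 1)/(53 − 3) = 25/50 ≈ 0.5000.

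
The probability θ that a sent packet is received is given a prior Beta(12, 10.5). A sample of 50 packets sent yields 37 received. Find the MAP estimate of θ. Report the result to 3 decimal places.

Prior: Beta(12, 10.5).
Data: 37 successes in 50 trials. The binomial likelihood contributes θ^37(1−θ)^13, so the posterior is Beta(12+37, 10.5+13) = Beta(49, 23.5).
For Beta(a, b) with a, b > 1 the mode is (a−1)/(a+b−2) = 48/70.5 ≈ 0.681.

θ̂_MAP = 0.681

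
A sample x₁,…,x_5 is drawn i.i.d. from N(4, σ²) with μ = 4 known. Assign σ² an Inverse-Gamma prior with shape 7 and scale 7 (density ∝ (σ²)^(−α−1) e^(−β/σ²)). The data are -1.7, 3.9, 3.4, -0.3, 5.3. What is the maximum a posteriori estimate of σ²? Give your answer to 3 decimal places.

Sum of squared deviations about the known mean: SS = (-1.7−4)² + (3.9−4)² + (3.4−4)² + (-0.3−4)² + (5.3−4)² = 53.04.
The Normal likelihood contributes (σ²)^(−n/2) exp(−SS/(2σ²)), so the posterior is Inverse-Gamma(α + n/2, β + SS/2) = Inverse-Gamma(9.5, 33.52).
The mode of Inverse-Gamma(a, b) is b/(a+1) = 33.52/10.5 ≈ 3.192.

σ̂²_MAP = 3.192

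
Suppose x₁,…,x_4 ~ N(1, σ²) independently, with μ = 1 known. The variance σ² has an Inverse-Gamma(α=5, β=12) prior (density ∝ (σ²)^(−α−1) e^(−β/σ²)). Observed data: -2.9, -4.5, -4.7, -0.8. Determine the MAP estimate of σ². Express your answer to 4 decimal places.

Sum of squared deviations about the known mean: SS = (-2.9−1)² + (-4.5−1)² + (-4.7−1)² + (-0.8−1)² = 81.19.
The Normal likelihood contributes (σ²)^(−n/2) exp(−SS/(2σ²)), so the posterior is Inverse-Gamma(α + n/2, β + SS/2) = Inverse-Gamma(7, 52.595).
The mode of Inverse-Gamma(a, b) is b/(a+1) = 52.595/8 ≈ 6.5744.

σ̂²_MAP = 6.5744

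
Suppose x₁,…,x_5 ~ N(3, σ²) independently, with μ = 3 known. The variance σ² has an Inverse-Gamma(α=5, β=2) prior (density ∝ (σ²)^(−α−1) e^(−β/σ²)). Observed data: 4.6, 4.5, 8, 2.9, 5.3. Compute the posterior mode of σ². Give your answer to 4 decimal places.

Sum of squared deviations about the known mean: SS = (4.6−3)² + (4.5−3)² + (8−3)² + (2.9−3)² + (5.3−3)² = 35.11.
The Normal likelihood contributes (σ²)^(−n/2) exp(−SS/(2σ²)), so the posterior is Inverse-Gamma(α + n/2, β + SS/2) = Inverse-Gamma(7.5, 19.555).
The mode of Inverse-Gamma(a, b) is b/(a+1) = 19.555/8.5 ≈ 2.3006.

σ̂²_MAP = 2.3006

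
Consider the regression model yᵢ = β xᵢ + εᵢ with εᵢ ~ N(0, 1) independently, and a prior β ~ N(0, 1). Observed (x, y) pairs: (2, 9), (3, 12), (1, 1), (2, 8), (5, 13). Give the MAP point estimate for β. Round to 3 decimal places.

β̂_MAP = 3.091

log p(β | y) = −Σ(yᵢ − βxᵢ)²/(2·1) − β²/(2·1) + const.
Setting the derivative to zero: Σxᵢ(yᵢ − βxᵢ)/1 − β/1 = 0, so β = Σxᵢyᵢ / (Σxᵢ² + σ²/τ²).
Σxᵢyᵢ = 2·9 + 3·12 + 1·1 + 2·8 + 5·13 = 136; Σxᵢ² = 43; σ²/τ² = 1.
β̂_MAP = 136 / (43 + 1) = 136/44 ≈ 3.091.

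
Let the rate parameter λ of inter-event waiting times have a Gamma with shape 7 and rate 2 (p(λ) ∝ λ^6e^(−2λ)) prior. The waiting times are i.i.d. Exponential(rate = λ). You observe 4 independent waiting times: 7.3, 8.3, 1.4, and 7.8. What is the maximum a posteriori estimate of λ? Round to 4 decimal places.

λ̂_MAP = 0.3731

The Exponential(rate=λ) likelihood is ∝ λ^n e^(−λΣtᵢ). Here n = 4 and Σtᵢ = 7.3 + 8.3 + 1.4 + 7.8 = 24.8.
Posterior ∝ λ^6e^(−2λ) · λ^4e^(−24.8λ) = λ^10e^(−26.8λ), i.e. Gamma(11, 26.8).
Mode = (a−1)/b = 10/26.8 ≈ 0.3731.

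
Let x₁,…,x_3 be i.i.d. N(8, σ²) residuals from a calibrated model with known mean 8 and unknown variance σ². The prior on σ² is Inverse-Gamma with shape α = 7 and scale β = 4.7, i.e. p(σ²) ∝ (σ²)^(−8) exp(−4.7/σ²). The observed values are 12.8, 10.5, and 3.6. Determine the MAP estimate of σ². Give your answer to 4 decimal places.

Sum of squared deviations about the known mean: SS = (12.8−8)² + (10.5−8)² + (3.6−8)² = 48.65.
The Normal likelihood contributes (σ²)^(−n/2) exp(−SS/(2σ²)), so the posterior is Inverse-Gamma(α + n/2, β + SS/2) = Inverse-Gamma(8.5, 29.025).
The mode of Inverse-Gamma(a, b) is b/(a+1) = 29.025/9.5 ≈ 3.0553.

σ̂²_MAP = 3.0553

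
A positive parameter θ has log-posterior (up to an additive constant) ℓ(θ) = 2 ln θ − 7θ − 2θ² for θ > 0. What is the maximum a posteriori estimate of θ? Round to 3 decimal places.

θ̂_MAP = 0.250

ℓ'(θ) = 2/θ − 7 − 4θ. Setting this to zero and multiplying by θ: 4θ² + 7θ − 2 = 0.
θ = (−7 + √(7² + 4·4·2)) / (2·4) = (−7 + √81) / 8 = (−7 + 9)/8 = 1/4.
ℓ''(θ) = −2/θ² − 4 < 0, confirming a maximum.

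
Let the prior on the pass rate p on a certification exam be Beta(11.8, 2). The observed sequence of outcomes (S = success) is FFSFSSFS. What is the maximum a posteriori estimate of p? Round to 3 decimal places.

p̂_MAP = 0.747

Prior: Beta(11.8, 2).
Data: 4 successes in 8 trials (from the sequence). The binomial likelihood contributes p^4(1−p)^4, so the posterior is Beta(11.8+4, 2+4) = Beta(15.8, 6).
For Beta(a, b) with a, b > 1 the mode is (a−1)/(a+b−2) = 14.8/19.8 ≈ 0.747.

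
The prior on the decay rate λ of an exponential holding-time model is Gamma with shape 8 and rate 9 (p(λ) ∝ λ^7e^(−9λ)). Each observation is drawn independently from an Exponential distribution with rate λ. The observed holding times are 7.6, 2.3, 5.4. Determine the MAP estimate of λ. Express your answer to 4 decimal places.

λ̂_MAP = 0.4115

The Exponential(rate=λ) likelihood is ∝ λ^n e^(−λΣtᵢ). Here n = 3 and Σtᵢ = 7.6 + 2.3 + 5.4 = 15.3.
Posterior ∝ λ^7e^(−9λ) · λ^3e^(−15.3λ) = λ^10e^(−24.3λ), i.e. Gamma(11, 24.3).
Mode = (a−1)/b = 10/24.3 ≈ 0.4115.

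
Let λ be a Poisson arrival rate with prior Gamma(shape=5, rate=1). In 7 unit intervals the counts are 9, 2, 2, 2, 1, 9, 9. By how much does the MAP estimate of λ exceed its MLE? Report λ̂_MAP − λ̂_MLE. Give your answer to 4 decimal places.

MAP − MLE = -0.1071

Σxᵢ = 34. Posterior is Gamma(39, 8); MAP = (39−1)/8 = 38/8 ≈ 4.75000.
MLE = x̄ = 34/7 ≈ 4.85714.
Difference = 38/8 − 34/7 = -3/28 ≈ -0.1071.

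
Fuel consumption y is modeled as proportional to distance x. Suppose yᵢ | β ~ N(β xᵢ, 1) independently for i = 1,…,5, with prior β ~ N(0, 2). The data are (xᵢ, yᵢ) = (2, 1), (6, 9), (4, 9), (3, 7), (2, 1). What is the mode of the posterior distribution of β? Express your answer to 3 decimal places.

log p(β | y) = −Σ(yᵢ − βxᵢ)²/(2·1) − β²/(2·2) + const.
Setting the derivative to zero: Σxᵢ(yᵢ − βxᵢ)/1 − β/2 = 0, so β = Σxᵢyᵢ / (Σxᵢ² + σ²/τ²).
Σxᵢyᵢ = 2·1 + 6·9 + 4·9 + 3·7 + 2·1 = 115; Σxᵢ² = 69; σ²/τ² = 0.5.
β̂_MAP = 115 / (69 + 0.5) = 115/69.5 ≈ 1.655.

β̂_MAP = 1.655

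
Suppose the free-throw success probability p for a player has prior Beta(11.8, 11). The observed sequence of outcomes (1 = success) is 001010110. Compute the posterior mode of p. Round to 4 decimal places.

p̂_MAP = 0.4966

Prior: Beta(11.8, 11).
Data: 4 successes in 9 trials (from the sequence). The binomial likelihood contributes p^4(1−p)^5, so the posterior is Beta(11.8+4, 11+5) = Beta(15.8, 16).
For Beta(a, b) with a, b > 1 the mode is (a−1)/(a+b−2) = 14.8/29.8 ≈ 0.4966.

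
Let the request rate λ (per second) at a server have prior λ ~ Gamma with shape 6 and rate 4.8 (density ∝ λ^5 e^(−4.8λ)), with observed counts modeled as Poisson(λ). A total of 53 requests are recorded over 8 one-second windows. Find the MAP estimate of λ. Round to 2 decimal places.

Σxᵢ = 53, n = 8.
Posterior ∝ λ^5e^(−4.8λ) · λ^53e^(−8λ) = λ^58e^(−12.8λ), i.e. Gamma(shape=59, rate=12.8).
The mode of a Gamma(a, b) with a ≥ 1 (shape–rate) is (a−1)/b = 58/12.8 ≈ 4.53.

λ̂_MAP = 4.53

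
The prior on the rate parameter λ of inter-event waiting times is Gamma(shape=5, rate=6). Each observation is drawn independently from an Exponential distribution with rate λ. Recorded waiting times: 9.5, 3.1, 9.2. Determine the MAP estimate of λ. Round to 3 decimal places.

λ̂_MAP = 0.252

The Exponential(rate=λ) likelihood is ∝ λ^n e^(−λΣtᵢ). Here n = 3 and Σtᵢ = 9.5 + 3.1 + 9.2 = 21.8.
Posterior ∝ λ^4e^(−6λ) · λ^3e^(−21.8λ) = λ^7e^(−27.8λ), i.e. Gamma(8, 27.8).
Mode = (a−1)/b = 7/27.8 ≈ 0.252.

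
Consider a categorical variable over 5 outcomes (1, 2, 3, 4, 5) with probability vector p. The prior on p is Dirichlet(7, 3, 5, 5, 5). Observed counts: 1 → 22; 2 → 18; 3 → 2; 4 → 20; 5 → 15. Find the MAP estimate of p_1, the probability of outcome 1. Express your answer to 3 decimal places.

MAP estimate: 0.289

The posterior is Dirichlet(αᵢ + nᵢ) = Dirichlet(29, 21, 7, 25, 20).
For a Dirichlet(a₁,…,a_K) with all aᵢ > 1, the mode has j-th component (aⱼ − 1)/(Σaᵢ − K).
Here Σaᵢ = 102 and K = 5, so p_1 = (29 − 1)/(102 − 5) = 28/97 ≈ 0.289.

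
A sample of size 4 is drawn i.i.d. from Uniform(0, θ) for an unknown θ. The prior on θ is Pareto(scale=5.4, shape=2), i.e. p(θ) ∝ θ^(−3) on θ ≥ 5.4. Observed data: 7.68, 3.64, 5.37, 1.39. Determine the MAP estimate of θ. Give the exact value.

θ̂_MAP = 7.68

The Uniform(0, θ) likelihood is θ^(−n) for θ ≥ max(xᵢ), zero otherwise. Here max(xᵢ) = 7.68.
Posterior ∝ θ^(−3) · θ^(−4) = θ^(−7) on θ ≥ max(5.4, 7.68) = 7.68.
This density is strictly decreasing in θ, so the posterior mode lies at the lower boundary of the support.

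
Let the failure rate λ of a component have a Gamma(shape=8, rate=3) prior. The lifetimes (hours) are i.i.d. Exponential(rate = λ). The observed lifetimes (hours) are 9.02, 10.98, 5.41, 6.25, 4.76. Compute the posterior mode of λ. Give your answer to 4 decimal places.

λ̂_MAP = 0.3044

The Exponential(rate=λ) likelihood is ∝ λ^n e^(−λΣtᵢ). Here n = 5 and Σtᵢ = 9.02 + 10.98 + 5.41 + 6.25 + 4.76 = 36.42.
Posterior ∝ λ^7e^(−3λ) · λ^5e^(−36.42λ) = λ^12e^(−39.42λ), i.e. Gamma(13, 39.42).
Mode = (a−1)/b = 12/39.42 ≈ 0.3044.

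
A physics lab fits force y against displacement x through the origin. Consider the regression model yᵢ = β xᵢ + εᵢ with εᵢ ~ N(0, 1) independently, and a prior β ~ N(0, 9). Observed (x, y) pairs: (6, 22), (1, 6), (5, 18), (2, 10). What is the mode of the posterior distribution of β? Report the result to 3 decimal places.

β̂_MAP = 3.751

log p(β | y) = −Σ(yᵢ − βxᵢ)²/(2·1) − β²/(2·9) + const.
Setting the derivative to zero: Σxᵢ(yᵢ − βxᵢ)/1 − β/9 = 0, so β = Σxᵢyᵢ / (Σxᵢ² + σ²/τ²).
Σxᵢyᵢ = 6·22 + 1·6 + 5·18 + 2·10 = 248; Σxᵢ² = 66; σ²/τ² = 1/9.
β̂_MAP = 248 / (66 + 1/9) = 248/(595/9) = 2232/595 ≈ 3.751.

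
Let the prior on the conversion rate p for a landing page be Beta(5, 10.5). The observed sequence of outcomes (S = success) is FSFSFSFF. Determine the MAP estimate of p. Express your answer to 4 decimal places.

Prior: Beta(5, 10.5).
Data: 3 successes in 8 trials (from the sequence). The binomial likelihood contributes p^3(1−p)^5, so the posterior is Beta(5+3, 10.5+5) = Beta(8, 15.5).
For Beta(a, b) with a, b > 1 the mode is (a−1)/(a+b−2) = 7/21.5 ≈ 0.3256.

p̂_MAP = 0.3256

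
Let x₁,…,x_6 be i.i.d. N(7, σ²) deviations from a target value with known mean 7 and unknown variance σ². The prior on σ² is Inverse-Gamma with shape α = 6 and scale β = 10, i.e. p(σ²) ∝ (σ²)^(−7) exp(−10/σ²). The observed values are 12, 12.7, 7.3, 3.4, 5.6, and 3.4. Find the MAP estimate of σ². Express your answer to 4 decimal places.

σ̂²_MAP = 5.2730

Sum of squared deviations about the known mean: SS = (12−7)² + (12.7−7)² + (7.3−7)² + (3.4−7)² + (5.6−7)² + (3.4−7)² = 85.46.
The Normal likelihood contributes (σ²)^(−n/2) exp(−SS/(2σ²)), so the posterior is Inverse-Gamma(α + n/2, β + SS/2) = Inverse-Gamma(9, 52.73).
The mode of Inverse-Gamma(a, b) is b/(a+1) = 52.73/10 ≈ 5.2730.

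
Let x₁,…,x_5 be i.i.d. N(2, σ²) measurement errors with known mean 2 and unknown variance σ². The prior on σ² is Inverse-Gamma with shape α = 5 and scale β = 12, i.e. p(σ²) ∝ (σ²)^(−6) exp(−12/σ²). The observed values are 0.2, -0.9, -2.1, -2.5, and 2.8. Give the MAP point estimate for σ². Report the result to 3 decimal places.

Sum of squared deviations about the known mean: SS = (0.2−2)² + (-0.9−2)² + (-2.1−2)² + (-2.5−2)² + (2.8−2)² = 49.35.
The Normal likelihood contributes (σ²)^(−n/2) exp(−SS/(2σ²)), so the posterior is Inverse-Gamma(α + n/2, β + SS/2) = Inverse-Gamma(7.5, 36.675).
The mode of Inverse-Gamma(a, b) is b/(a+1) = 36.675/8.5 ≈ 4.315.

σ̂²_MAP = 4.315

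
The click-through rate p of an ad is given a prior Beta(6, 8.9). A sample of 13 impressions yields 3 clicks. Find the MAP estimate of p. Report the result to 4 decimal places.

Prior: Beta(6, 8.9).
Data: 3 successes in 13 trials. The binomial likelihood contributes p^3(1−p)^10, so the posterior is Beta(6+3, 8.9+10) = Beta(9, 18.9).
For Beta(a, b) with a, b > 1 the mode is (a−1)/(a+b−2) = 8/25.9 ≈ 0.3089.

p̂_MAP = 0.3089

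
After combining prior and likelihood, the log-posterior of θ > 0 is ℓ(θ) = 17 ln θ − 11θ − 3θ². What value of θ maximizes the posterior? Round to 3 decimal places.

θ̂_MAP = 1.000

ℓ'(θ) = 17/θ − 11 − 6θ. Setting this to zero and multiplying by θ: 6θ² + 11θ − 17 = 0.
θ = (−11 + √(11² + 4·6·17)) / (2·6) = (−11 + √529) / 12 = (−11 + 23)/12 = 1.
ℓ''(θ) = −17/θ² − 6 < 0, confirming a maximum.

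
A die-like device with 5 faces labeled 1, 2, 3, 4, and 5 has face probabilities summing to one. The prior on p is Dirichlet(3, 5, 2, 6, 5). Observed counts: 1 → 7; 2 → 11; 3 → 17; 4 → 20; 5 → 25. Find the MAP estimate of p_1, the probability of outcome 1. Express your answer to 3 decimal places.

MAP estimate: 0.094

The posterior is Dirichlet(αᵢ + nᵢ) = Dirichlet(10, 16, 19, 26, 30).
For a Dirichlet(a₁,…,a_K) with all aᵢ > 1, the mode has j-th component (aⱼ − 1)/(Σaᵢ − K).
Here Σaᵢ = 101 and K = 5, so p_1 = (10 − 1)/(101 − 5) = 9/96 ≈ 0.094.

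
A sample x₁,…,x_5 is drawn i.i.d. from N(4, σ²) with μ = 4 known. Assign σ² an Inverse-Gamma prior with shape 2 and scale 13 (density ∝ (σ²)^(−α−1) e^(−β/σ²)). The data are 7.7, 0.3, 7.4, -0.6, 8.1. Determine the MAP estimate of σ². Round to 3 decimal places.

Sum of squared deviations about the known mean: SS = (7.7−4)² + (0.3−4)² + (7.4−4)² + (-0.6−4)² + (8.1−4)² = 76.91.
The Normal likelihood contributes (σ²)^(−n/2) exp(−SS/(2σ²)), so the posterior is Inverse-Gamma(α + n/2, β + SS/2) = Inverse-Gamma(4.5, 51.455).
The mode of Inverse-Gamma(a, b) is b/(a+1) = 51.455/5.5 ≈ 9.355.

σ̂²_MAP = 9.355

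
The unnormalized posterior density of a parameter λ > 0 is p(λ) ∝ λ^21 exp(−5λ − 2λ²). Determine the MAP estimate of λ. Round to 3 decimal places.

λ̂_MAP = 1.750

ℓ'(λ) = 21/λ − 5 − 4λ. Setting this to zero and multiplying by λ: 4λ² + 5λ − 21 = 0.
λ = (−5 + √(5² + 4·4·21)) / (2·4) = (−5 + √361) / 8 = (−5 + 19)/8 = 7/4.
ℓ''(λ) = −21/λ² − 4 < 0, confirming a maximum.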